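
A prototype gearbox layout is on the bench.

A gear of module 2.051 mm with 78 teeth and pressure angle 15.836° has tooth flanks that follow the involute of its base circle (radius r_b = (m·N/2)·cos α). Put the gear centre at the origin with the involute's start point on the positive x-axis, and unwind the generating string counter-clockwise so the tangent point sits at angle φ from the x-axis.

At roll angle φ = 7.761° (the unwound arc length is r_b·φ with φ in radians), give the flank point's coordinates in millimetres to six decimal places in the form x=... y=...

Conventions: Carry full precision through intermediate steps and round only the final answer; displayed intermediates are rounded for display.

x=77.655891 y=0.063635

topology: single-mesh involute geometry — m = 2.051, N = 78
pitch radius r_p = m·N/2 = 2.051·78/2 = 79.989000
base radius r_b = r_p·cos α = 79.989000·cos 15.836° = 76.953155
roll angle φ = 7.761° = 0.13545500 rad
x = r_b·(cos φ + φ·sin φ) = 77.655891
y = r_b·(sin φ − φ·cos φ) = 0.063635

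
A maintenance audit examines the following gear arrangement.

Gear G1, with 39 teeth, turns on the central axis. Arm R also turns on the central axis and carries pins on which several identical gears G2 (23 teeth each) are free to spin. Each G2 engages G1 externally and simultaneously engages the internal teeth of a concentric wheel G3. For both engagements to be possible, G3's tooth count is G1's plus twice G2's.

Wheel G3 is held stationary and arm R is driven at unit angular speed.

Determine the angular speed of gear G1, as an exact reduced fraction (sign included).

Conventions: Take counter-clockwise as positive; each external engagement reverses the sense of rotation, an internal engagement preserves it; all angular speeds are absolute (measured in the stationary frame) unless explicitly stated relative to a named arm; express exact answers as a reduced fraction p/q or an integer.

planetary set (39T centre, 23T on arm, 85T internal) — Willis relation
ring teeth: 39 + 2·23 = 85
39(ω_sun−ω_arm) = −85(ω_ring−ω_arm),  ω_ring = 0, ω_arm = 1
ω_sun = 1 − (85/39)(0−1) = 124/39
exact speed ratio = 124/39

124/39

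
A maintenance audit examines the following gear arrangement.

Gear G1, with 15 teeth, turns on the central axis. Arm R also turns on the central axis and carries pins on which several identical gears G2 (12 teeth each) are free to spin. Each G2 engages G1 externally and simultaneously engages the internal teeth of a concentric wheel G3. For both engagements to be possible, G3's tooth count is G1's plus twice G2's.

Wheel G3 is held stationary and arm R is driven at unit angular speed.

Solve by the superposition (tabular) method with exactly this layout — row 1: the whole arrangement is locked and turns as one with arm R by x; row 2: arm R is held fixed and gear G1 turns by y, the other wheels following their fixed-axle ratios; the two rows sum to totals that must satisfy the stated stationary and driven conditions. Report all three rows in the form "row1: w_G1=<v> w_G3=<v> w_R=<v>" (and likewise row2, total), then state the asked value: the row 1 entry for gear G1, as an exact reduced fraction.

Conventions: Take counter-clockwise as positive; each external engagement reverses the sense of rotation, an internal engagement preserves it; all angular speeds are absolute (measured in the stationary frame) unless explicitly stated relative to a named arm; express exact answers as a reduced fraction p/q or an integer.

topology: planetary set — G1 15T / G2 12T / G3 39T, arm = carrier (Willis)
row 1 — lock + rotate with arm: ω_sun = ω_ring = ω_arm = x
row 2 — arm fixed, fixed-axis ratios: sun y, ring −(15/39)·y, arm 0
boundary: total ω_ring = x − (15/39)·y = 0 and total ω_arm = x = 1  ⇒  y = 13/5, x = 1
row 2 ring = −(15/39)·13/5 = -1
totals (row 1 + row 2): sun 1 + 13/5 = 18/5, ring 1 + (-1) = 0, arm 1 + 0 = 1
asked cell (row1, sun) = 1

row1: w_G1=1 w_G3=1 w_R=1
row2: w_G1=13/5 w_G3=-1 w_R=0
total: w_G1=18/5 w_G3=0 w_R=1
asked value: 1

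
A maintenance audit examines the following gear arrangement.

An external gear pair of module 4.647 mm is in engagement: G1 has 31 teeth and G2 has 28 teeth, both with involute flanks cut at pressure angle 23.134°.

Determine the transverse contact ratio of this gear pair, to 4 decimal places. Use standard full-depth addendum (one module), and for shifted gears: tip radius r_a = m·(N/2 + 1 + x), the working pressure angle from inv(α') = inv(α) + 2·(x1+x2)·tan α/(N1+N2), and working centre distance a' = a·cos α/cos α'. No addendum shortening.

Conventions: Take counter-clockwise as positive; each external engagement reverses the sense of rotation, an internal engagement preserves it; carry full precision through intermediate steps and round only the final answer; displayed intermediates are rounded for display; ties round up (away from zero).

1.5297

recognized (one external pair, fixed centres): single-mesh tooth geometry, m = 4.647, N1 = 31, N2 = 28
base radii: r_b1 = 66.236582, r_b2 = 59.826590
tip radii: r_a1 = 76.675500, r_a2 = 69.705000
no profile shift: α' = α, a' = a
action lengths: √(r_a1²−r_b1²) = 38.624443, √(r_a2²−r_b2²) = 35.771024
base pitch p_b = π·m·cos α = 13.425055
CR = (38.624443 + 35.771024 − 137.086500·sin 23.13400°)/13.425055 = 1.529716
contact ratio ≈ 1.5297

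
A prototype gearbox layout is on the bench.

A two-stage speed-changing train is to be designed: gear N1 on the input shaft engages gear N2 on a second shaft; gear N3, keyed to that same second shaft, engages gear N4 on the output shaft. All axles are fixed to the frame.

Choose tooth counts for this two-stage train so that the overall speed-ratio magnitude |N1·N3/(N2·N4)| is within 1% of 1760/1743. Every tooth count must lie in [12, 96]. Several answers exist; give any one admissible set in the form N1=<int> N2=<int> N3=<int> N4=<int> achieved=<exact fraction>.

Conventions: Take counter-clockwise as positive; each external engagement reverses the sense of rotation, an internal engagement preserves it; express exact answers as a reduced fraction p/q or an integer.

N1=20 N2=21 N3=88 N4=83 achieved=1760/1743

design class (target 1760/1743): fixed-axis compound train
target = 1760/1743 in lowest terms: an exact hit needs N1·N3 = k·1760 and N2·N4 = k·1743 for one integer k, every count in [12, 96]; additionally prefer no 1:1 stage (N1 ≠ N2, N3 ≠ N4)
k = 1: N1·N3 = 1760 = 20·88, N2·N4 = 1743 = 21·83
achieved = 20·88/(21·83) = 1760/1743; |achieved − target| = 0 ≤ 88/8715 ✓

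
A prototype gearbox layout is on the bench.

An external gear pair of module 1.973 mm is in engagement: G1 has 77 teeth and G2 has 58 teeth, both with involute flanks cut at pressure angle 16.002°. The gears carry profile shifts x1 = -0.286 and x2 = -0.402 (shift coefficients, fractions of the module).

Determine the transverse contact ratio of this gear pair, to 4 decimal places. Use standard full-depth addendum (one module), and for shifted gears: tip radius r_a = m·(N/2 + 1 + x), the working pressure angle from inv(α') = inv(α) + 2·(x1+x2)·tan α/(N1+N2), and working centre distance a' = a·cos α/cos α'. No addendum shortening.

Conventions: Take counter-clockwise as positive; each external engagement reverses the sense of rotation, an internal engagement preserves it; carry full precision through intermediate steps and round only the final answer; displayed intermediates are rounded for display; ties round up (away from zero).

2.3852

class = single-mesh tooth geometry [involute pair 77T × 58T, m = 1.973]
base radii: r_b1 = 73.017188, r_b2 = 54.999960
tip radii: r_a1 = 77.369222, r_a2 = 58.396854
inv(α') = inv(16.002°) + 2·(-0.286-0.402)·tan α/(77+58) = 0.00457251  ⇒  α' = 13.61157°
a' = a·cos α / cos α' = 133.1775·cos 16.002°/cos 13.61157° = 131.716607
action lengths: √(r_a1²−r_b1²) = 25.582939, √(r_a2²−r_b2²) = 19.626435
base pitch p_b = π·m·cos α = 5.958189
CR = (25.582939 + 19.626435 − 131.716607·sin 13.61157°)/5.958189 = 2.385188
contact ratio ≈ 2.3852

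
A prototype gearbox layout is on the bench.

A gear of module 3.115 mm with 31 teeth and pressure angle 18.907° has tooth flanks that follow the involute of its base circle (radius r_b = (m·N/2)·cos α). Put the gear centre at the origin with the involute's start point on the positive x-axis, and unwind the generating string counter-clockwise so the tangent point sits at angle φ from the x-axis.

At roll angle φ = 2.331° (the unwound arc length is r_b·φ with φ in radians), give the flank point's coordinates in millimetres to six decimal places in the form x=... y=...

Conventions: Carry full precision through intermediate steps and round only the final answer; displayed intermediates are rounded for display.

recognized (one wheel, involute flank): single-mesh tooth geometry, m = 3.115, N = 31
pitch radius r_p = m·N/2 = 3.115·31/2 = 48.282500
base radius r_b = r_p·cos α = 48.282500·cos 18.907° = 45.677455
roll angle φ = 2.331° = 0.04068362 rad
x = r_b·(cos φ + φ·sin φ) = 45.715241
y = r_b·(sin φ − φ·cos φ) = 0.001025

x=45.715241 y=0.001025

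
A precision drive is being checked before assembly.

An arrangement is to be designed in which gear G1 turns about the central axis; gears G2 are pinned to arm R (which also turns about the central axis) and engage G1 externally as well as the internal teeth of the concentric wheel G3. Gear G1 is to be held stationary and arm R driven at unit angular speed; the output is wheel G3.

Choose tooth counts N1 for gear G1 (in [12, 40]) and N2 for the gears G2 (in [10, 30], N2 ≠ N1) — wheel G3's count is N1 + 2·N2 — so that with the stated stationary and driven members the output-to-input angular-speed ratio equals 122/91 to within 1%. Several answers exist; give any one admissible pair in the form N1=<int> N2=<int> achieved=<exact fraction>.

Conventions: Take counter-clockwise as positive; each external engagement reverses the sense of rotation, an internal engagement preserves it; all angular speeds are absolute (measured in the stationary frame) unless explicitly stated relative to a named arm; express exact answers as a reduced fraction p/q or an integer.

N1=31 N2=30 achieved=122/91

planetary set to be sized for 122/91 (Willis relation)
Willis with ω_sun = 0: ω_ring/ω_arm = (N1+N3)/N3; set equal to 122/91  ⇒  N3/N1 = 1/(122/91 − 1) = 91/31
N3 = N1 + 2·N2  ⇒  N2/N1 = (N3/N1 − 1)/2 = (91/31 − 1)/2 = 30/31
smallest multiple with N1 ≥ 12 and N2 ≥ 10: k = 1  ⇒  N1 = 1·31 = 31, N2 = 1·30 = 30 (N1 ≤ 40, N2 ≤ 30, N2 ≠ N1 ✓), N3 = 31 + 2·30 = 91
check: (N1+N3)/N3 with N1 = 31, N3 = 91 gives 122/91; |achieved − target| = 0 ≤ 61/4550 ✓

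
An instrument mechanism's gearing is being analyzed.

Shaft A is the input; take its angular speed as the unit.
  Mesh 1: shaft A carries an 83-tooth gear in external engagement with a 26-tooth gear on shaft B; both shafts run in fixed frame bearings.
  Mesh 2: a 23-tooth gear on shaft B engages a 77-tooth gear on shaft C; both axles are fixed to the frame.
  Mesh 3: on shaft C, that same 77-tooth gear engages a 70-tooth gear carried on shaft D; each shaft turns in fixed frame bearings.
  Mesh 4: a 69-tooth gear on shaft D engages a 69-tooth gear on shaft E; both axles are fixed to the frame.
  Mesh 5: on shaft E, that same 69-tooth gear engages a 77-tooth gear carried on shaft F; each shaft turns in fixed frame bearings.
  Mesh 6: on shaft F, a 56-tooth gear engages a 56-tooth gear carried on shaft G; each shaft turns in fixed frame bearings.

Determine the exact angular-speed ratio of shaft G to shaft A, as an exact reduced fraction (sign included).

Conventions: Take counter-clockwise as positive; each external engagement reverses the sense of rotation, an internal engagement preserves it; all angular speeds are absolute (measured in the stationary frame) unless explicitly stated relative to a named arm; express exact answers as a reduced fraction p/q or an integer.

class = fixed-axis compound train [6 meshes; 6 ratios multiply, 6 sense flips]
mesh 1 [83T→26T]: running ratio 83/26, sense −
mesh 2 [23T→77T]: running ratio 1909/2002, sense +
mesh 3 [77T→70T]: running ratio 1909/1820, sense −
mesh 4 [69T→69T]: running ratio 1909/1820, sense +
mesh 5 [69T→77T]: running ratio 131721/140140, sense −
mesh 6 [56T→56T]: running ratio 131721/140140, sense +
ω_out/ω_in = 131721/140140

131721/140140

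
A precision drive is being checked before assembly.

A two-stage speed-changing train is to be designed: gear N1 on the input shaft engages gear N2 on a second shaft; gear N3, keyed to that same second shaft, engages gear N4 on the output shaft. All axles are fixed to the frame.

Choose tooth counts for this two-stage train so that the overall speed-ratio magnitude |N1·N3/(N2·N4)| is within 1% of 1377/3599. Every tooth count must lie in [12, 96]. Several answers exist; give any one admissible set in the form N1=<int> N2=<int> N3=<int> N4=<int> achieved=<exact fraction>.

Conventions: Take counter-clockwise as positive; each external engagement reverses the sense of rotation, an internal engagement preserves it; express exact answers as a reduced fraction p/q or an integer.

N1=17 N2=59 N3=81 N4=61 achieved=1377/3599

2-stage fixed-axis compound train for ratio 1377/3599
target = 1377/3599 in lowest terms: an exact hit needs N1·N3 = k·1377 and N2·N4 = k·3599 for one integer k, every count in [12, 96]; additionally prefer no 1:1 stage (N1 ≠ N2, N3 ≠ N4)
k = 1: N1·N3 = 1377 = 17·81, N2·N4 = 3599 = 59·61
achieved = 17·81/(59·61) = 1377/3599; |achieved − target| = 0 ≤ 1377/359900 ✓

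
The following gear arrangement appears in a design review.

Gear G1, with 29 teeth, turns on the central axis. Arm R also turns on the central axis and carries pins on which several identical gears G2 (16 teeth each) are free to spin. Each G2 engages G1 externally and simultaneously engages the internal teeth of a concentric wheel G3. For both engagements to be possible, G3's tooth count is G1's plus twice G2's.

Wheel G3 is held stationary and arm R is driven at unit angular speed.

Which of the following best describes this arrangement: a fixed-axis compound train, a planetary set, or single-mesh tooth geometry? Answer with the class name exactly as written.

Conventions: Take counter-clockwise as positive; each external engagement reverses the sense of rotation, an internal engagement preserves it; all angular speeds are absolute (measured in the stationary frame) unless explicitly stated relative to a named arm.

recognized (axles ride arm R): planetary set, 29/16/61 teeth
classification: planetary set

planetary set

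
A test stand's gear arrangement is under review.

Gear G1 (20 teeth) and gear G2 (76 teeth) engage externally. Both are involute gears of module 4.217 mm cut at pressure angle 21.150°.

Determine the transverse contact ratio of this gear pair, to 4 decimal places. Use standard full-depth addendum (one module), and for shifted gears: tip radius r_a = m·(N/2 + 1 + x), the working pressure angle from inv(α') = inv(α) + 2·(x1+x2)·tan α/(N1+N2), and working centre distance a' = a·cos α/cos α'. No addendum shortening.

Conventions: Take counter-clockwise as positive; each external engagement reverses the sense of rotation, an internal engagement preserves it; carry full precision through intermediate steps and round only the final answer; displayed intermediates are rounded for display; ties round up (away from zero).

class = single-mesh tooth geometry [involute pair 20T × 76T, m = 4.217]
base radii: r_b1 = 39.329388, r_b2 = 149.451673
tip radii: r_a1 = 46.387000, r_a2 = 164.463000
no profile shift: α' = α, a' = a
action lengths: √(r_a1²−r_b1²) = 24.595793, √(r_a2²−r_b2²) = 68.646018
base pitch p_b = π·m·cos α = 12.355692
CR = (24.595793 + 68.646018 − 202.416000·sin 21.15000°)/12.355692 = 1.635516
contact ratio ≈ 1.6355

1.6355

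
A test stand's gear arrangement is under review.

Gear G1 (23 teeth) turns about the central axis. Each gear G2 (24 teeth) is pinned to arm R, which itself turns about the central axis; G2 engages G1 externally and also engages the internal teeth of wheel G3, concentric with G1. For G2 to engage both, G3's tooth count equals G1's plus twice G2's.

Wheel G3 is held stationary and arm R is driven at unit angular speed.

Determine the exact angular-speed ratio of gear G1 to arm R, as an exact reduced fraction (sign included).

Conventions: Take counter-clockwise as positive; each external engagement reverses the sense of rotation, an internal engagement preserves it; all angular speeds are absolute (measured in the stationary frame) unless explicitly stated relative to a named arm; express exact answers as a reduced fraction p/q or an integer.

planetary set (23T centre, 24T on arm, 71T internal) — Willis relation
ring teeth: 23 + 2·24 = 71
23(ω_sun−ω_arm) = −71(ω_ring−ω_arm),  ω_ring = 0, ω_arm = 1
ω_sun = 1 − (71/23)(0−1) = 94/23
ω_out/ω_in = 94/23

94/23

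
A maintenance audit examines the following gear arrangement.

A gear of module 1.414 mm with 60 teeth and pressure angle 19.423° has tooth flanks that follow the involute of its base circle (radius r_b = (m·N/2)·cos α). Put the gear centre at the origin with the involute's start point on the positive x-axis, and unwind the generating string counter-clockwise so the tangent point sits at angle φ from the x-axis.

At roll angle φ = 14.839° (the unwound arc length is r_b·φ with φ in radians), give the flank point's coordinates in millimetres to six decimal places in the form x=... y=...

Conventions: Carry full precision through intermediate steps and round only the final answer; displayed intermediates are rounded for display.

x=41.325137 y=0.230108

recognized (one wheel, involute flank): single-mesh tooth geometry, m = 1.414, N = 60
pitch radius r_p = m·N/2 = 1.414·60/2 = 42.420000
base radius r_b = r_p·cos α = 42.420000·cos 19.423° = 40.005846
roll angle φ = 14.839° = 0.25898941 rad
x = r_b·(cos φ + φ·sin φ) = 41.325137
y = r_b·(sin φ − φ·cos φ) = 0.230108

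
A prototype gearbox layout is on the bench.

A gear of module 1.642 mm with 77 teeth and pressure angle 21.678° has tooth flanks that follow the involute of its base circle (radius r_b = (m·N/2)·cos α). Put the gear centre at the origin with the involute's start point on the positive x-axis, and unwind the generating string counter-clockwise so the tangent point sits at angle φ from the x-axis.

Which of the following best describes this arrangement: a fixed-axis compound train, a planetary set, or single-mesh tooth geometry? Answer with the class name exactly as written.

single-mesh involute tooth geometry (77T wheel at module 1.642)
classification: single-mesh tooth geometry

single-mesh tooth geometry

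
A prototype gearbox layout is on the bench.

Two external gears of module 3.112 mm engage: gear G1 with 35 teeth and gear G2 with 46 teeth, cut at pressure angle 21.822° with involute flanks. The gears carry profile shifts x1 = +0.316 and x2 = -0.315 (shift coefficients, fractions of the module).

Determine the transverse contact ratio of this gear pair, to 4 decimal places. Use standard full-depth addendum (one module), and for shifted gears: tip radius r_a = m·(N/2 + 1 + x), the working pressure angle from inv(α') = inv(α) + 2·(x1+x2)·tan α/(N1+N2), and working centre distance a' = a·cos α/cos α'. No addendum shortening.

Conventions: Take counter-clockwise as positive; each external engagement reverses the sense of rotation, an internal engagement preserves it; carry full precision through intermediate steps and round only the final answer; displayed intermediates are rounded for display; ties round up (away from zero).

1.6066

topology: single-mesh involute geometry — m = 3.112, 35T/46T pair
base radii: r_b1 = 50.557569, r_b2 = 66.447090
tip radii: r_a1 = 58.555392, r_a2 = 73.707720
inv(α') = inv(21.822°) + 2·(+0.316-0.315)·tan α/(35+46) = 0.01956107  ⇒  α' = 21.82553°
a' = a·cos α / cos α' = 126.0360·cos 21.822°/cos 21.82553° = 126.039112
action lengths: √(r_a1²−r_b1²) = 29.540924, √(r_a2²−r_b2²) = 31.900034
base pitch p_b = π·m·cos α = 9.076074
CR = (29.540924 + 31.900034 − 126.039112·sin 21.82553°)/9.076074 = 1.606635
contact ratio ≈ 1.6066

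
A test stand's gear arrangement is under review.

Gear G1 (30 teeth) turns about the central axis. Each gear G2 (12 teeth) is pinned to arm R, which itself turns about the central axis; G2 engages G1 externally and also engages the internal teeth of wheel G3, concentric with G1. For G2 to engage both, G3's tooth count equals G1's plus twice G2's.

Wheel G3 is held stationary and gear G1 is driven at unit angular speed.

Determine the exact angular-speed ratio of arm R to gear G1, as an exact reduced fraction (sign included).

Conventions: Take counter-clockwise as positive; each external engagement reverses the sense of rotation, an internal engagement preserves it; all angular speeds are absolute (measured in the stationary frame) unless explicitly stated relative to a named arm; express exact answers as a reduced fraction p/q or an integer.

5/14

topology: planetary set — G1 30T / G2 12T / G3 54T, arm = carrier (Willis)
ring teeth: 30 + 2·12 = 54
30(ω_sun−ω_arm) = −54(ω_ring−ω_arm),  ω_ring = 0, ω_sun = 1
30(1−ω_arm) = −54(0−ω_arm)  ⇒  84·ω_arm = 30  ⇒  ω_arm = 5/14
ω_out/ω_in = 5/14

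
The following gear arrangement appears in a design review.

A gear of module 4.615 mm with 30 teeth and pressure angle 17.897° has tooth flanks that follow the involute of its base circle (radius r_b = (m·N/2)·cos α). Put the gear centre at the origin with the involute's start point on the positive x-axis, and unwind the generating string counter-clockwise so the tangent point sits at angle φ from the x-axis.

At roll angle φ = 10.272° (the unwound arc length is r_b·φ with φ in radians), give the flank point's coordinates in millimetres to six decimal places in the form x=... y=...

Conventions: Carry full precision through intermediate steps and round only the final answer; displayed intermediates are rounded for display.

x=66.925406 y=0.126125

class = single-mesh tooth geometry [base-circle involute, m = 4.615, 30T]
pitch radius r_p = m·N/2 = 4.615·30/2 = 69.225000
base radius r_b = r_p·cos α = 69.225000·cos 17.897° = 65.875237
roll angle φ = 10.272° = 0.17928022 rad
x = r_b·(cos φ + φ·sin φ) = 66.925406
y = r_b·(sin φ − φ·cos φ) = 0.126125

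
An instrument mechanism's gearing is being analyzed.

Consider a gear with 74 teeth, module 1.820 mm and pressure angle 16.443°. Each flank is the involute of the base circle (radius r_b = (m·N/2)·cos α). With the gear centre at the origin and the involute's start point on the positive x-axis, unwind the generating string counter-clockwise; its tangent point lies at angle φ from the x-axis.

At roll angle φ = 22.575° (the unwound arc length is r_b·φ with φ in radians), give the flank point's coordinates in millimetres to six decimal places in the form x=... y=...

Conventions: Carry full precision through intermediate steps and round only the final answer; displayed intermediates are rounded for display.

x=69.406256 y=1.296507

recognized (one wheel, involute flank): single-mesh tooth geometry, m = 1.820, N = 74
pitch radius r_p = m·N/2 = 1.820·74/2 = 67.340000
base radius r_b = r_p·cos α = 67.340000·cos 16.443° = 64.585916
roll angle φ = 22.575° = 0.39400808 rad
x = r_b·(cos φ + φ·sin φ) = 69.406256
y = r_b·(sin φ − φ·cos φ) = 1.296507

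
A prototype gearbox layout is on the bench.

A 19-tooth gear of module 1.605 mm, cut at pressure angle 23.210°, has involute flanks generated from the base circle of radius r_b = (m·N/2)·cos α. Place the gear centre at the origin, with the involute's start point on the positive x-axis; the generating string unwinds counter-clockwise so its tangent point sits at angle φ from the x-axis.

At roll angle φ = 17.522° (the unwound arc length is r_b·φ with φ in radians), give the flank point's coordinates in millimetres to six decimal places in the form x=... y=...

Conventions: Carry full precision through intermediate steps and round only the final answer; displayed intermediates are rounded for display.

x=14.653522 y=0.132355

recognized (one wheel, involute flank): single-mesh tooth geometry, m = 1.605, N = 19
pitch radius r_p = m·N/2 = 1.605·19/2 = 15.247500
base radius r_b = r_p·cos α = 15.247500·cos 23.210° = 14.013468
roll angle φ = 17.522° = 0.30581659 rad
x = r_b·(cos φ + φ·sin φ) = 14.653522
y = r_b·(sin φ − φ·cos φ) = 0.132355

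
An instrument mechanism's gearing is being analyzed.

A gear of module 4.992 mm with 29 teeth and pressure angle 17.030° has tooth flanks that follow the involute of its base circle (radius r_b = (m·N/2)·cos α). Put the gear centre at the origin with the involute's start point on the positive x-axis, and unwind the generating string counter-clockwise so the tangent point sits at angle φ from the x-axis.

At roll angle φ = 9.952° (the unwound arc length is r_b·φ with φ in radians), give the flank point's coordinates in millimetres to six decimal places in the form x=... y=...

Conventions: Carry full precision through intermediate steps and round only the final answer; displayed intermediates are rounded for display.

x=70.246246 y=0.120531

class = single-mesh tooth geometry [base-circle involute, m = 4.992, 29T]
pitch radius r_p = m·N/2 = 4.992·29/2 = 72.384000
base radius r_b = r_p·cos α = 72.384000·cos 17.030° = 69.210073
roll angle φ = 9.952° = 0.17369517 rad
x = r_b·(cos φ + φ·sin φ) = 70.246246
y = r_b·(sin φ − φ·cos φ) = 0.120531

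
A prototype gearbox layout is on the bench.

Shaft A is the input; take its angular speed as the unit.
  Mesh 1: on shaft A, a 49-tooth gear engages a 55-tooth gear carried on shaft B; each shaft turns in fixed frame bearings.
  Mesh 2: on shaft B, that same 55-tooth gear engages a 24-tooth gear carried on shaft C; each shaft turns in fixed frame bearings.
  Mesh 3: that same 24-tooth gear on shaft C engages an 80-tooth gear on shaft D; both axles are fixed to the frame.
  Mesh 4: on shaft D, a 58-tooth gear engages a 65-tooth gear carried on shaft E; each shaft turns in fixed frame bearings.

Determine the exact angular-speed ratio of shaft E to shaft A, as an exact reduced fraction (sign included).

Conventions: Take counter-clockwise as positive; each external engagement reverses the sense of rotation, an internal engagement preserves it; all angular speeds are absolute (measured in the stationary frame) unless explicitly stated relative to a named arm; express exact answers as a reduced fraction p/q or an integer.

1421/2600

class = fixed-axis compound train [4 meshes; 4 ratios multiply, 4 sense flips]
mesh 1 [49T→55T]: running ratio 49/55, sense −
mesh 2 [55T→24T]: running ratio 49/24, sense +
mesh 3 [24T→80T]: running ratio 49/80, sense −
mesh 4 [58T→65T]: running ratio 1421/2600, sense +
ω_out/ω_in = 1421/2600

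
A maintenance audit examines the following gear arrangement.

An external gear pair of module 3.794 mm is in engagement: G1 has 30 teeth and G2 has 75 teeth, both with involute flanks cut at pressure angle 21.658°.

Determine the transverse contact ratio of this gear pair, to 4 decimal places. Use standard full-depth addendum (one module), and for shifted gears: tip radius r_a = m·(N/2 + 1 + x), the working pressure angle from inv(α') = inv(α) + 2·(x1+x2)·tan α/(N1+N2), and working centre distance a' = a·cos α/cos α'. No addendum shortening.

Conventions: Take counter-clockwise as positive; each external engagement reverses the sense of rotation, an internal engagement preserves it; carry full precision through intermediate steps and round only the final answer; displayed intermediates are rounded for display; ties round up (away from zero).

1.6550

topology: single-mesh involute geometry — m = 3.794, 30T/75T pair
base radii: r_b1 = 52.892345, r_b2 = 132.230863
tip radii: r_a1 = 60.704000, r_a2 = 146.069000
no profile shift: α' = α, a' = a
action lengths: √(r_a1²−r_b1²) = 29.788847, √(r_a2²−r_b2²) = 62.057647
base pitch p_b = π·m·cos α = 11.077747
CR = (29.788847 + 62.057647 − 199.185000·sin 21.65800°)/11.077747 = 1.655045
contact ratio ≈ 1.6550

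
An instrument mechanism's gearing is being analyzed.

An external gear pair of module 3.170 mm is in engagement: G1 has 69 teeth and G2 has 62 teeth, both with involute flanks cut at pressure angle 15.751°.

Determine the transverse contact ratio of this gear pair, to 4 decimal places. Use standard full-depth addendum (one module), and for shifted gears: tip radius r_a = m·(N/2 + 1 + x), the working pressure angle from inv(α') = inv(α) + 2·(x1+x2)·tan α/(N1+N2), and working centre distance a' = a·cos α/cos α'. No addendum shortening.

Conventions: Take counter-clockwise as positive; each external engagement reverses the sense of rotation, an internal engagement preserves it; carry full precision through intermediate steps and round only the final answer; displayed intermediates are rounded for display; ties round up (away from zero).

topology: single-mesh involute geometry — m = 3.170, 69T/62T pair
base radii: r_b1 = 105.258399, r_b2 = 94.580011
tip radii: r_a1 = 112.535000, r_a2 = 101.440000
no profile shift: α' = α, a' = a
action lengths: √(r_a1²−r_b1²) = 39.809493, √(r_a2²−r_b2²) = 36.670086
base pitch p_b = π·m·cos α = 9.584899
CR = (39.809493 + 36.670086 − 207.635000·sin 15.75100°)/9.584899 = 2.098671
contact ratio ≈ 2.0987

2.0987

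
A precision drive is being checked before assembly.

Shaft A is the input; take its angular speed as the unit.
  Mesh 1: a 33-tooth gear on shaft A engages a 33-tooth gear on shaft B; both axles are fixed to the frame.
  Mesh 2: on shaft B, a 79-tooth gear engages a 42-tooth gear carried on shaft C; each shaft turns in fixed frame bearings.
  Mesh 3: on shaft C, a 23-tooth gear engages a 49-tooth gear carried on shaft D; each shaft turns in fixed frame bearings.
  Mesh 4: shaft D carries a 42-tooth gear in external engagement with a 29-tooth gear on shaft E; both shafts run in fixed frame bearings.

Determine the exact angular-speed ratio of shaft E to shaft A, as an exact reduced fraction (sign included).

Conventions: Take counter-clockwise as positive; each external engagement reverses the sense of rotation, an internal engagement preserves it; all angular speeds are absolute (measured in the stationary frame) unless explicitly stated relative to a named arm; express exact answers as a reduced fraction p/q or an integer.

1817/1421

class = fixed-axis compound train [4 meshes; 4 ratios multiply, 4 sense flips]
mesh 1 [33T→33T]: running ratio 1, sense −
mesh 2 [79T→42T]: running ratio 79/42, sense +
mesh 3 [23T→49T]: running ratio 1817/2058, sense −
mesh 4 [42T→29T]: running ratio 1817/1421, sense +
ω_out/ω_in = 1817/1421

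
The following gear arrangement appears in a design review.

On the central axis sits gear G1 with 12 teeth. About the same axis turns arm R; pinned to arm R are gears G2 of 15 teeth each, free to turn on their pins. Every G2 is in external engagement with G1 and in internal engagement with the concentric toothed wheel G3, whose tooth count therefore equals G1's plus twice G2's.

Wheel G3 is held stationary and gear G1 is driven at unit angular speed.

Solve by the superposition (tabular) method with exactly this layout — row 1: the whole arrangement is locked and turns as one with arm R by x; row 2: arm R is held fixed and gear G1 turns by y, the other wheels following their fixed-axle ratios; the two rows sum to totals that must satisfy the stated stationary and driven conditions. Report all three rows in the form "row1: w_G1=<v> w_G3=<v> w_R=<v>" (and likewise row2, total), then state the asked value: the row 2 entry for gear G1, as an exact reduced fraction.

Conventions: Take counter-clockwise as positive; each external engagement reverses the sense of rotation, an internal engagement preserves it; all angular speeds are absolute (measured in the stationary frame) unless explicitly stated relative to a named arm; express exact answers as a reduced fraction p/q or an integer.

recognized (axles ride arm R): planetary set, 12/15/42 teeth
row 1 — lock + rotate with arm: ω_sun = ω_ring = ω_arm = x
row 2 — arm fixed, fixed-axis ratios: sun y, ring −(12/42)·y, arm 0
boundary: total ω_ring = x − (12/42)·y = 0 and total ω_sun = x + y = 1  ⇒  y = 7/9, x = 2/9
row 2 ring = −(12/42)·7/9 = -2/9
totals (row 1 + row 2): sun 2/9 + 7/9 = 1, ring 2/9 + (-2/9) = 0, arm 2/9 + 0 = 2/9
asked cell (row2, sun) = 7/9

row1: w_G1=2/9 w_G3=2/9 w_R=2/9
row2: w_G1=7/9 w_G3=-2/9 w_R=0
total: w_G1=1 w_G3=0 w_R=2/9
asked value: 7/9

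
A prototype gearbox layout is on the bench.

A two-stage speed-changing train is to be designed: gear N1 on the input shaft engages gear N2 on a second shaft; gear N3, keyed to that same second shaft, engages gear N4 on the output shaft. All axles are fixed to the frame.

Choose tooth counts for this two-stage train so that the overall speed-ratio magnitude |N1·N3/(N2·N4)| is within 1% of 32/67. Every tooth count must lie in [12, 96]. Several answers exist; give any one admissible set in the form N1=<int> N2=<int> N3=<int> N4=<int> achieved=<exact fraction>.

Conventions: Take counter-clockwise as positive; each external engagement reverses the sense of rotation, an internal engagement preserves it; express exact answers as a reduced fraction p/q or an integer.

N1=12 N2=67 N3=32 N4=12 achieved=32/67

topology: fixed-axis compound train — 2 stages, target 32/67
target = 32/67 in lowest terms: an exact hit needs N1·N3 = k·32 and N2·N4 = k·67 for one integer k, every count in [12, 96]; additionally prefer no 1:1 stage (N1 ≠ N2, N3 ≠ N4)
k = 1…11: no 1:1-free in-range split of k·32 and k·67 into factor pairs; take k = 12
k = 12: N1·N3 = 384 = 12·32, N2·N4 = 804 = 67·12
achieved = 12·32/(67·12) = 32/67; |achieved − target| = 0 ≤ 8/1675 ✓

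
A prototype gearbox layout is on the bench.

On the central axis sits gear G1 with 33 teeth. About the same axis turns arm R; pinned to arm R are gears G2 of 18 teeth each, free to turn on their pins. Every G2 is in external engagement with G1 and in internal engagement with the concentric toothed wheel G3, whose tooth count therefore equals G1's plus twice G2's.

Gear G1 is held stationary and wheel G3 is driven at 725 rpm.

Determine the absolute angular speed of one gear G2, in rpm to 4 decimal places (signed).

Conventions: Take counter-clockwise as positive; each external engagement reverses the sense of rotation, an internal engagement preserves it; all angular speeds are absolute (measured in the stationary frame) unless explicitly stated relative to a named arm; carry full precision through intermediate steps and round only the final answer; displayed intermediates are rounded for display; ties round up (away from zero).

+1389.5833 rpm

class = planetary set [G3 = 33+2·18 = 69; Willis about the carrier]
normalise by the input: solve with ω_ring = 1, then scale by 725 rpm
ring teeth: 33 + 2·18 = 69
33(ω_sun−ω_arm) = −69(ω_ring−ω_arm),  ω_sun = 0, ω_ring = 1
33(0−ω_arm) = −69(1−ω_arm)  ⇒  102·ω_arm = 69  ⇒  ω_arm = 23/34
sun–planet mesh: 33·(0−23/34) = −18·(ω_p−ω_arm)  ⇒  ω_p−ω_arm = 253/204
ω_p = 23/34 + 253/204 = 23/12
scale: ω_p = 23/12 × 725 rpm = +1389.5833 rpm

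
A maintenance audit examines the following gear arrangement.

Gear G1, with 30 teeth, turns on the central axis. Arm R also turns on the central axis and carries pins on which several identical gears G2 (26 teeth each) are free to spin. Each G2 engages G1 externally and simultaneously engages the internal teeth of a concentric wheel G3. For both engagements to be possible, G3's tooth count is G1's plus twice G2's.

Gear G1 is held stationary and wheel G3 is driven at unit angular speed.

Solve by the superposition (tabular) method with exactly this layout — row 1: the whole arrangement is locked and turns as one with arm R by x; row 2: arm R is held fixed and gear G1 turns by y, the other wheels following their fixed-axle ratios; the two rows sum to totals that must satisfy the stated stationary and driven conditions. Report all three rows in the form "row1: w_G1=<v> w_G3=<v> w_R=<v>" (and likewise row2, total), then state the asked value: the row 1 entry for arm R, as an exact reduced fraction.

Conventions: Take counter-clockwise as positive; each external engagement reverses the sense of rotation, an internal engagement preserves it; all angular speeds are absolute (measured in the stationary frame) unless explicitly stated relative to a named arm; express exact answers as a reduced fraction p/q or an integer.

planetary set (30T centre, 26T on arm, 82T internal) — Willis relation
row 1 — lock + rotate with arm: ω_sun = ω_ring = ω_arm = x
row 2 (arm held, sun turns y): ω_ring = −(30/82)·y, ω_arm = 0
boundary: total ω_sun = x + y = 0 and total ω_ring = x − (30/82)·y = 1  ⇒  y = -41/56, x = 41/56
row 2 ring = −(30/82)·(-41/56) = 15/56
totals (row 1 + row 2): sun 41/56 + (-41/56) = 0, ring 41/56 + 15/56 = 1, arm 41/56 + 0 = 41/56
asked cell (row1, arm) = 41/56

row1: w_G1=41/56 w_G3=41/56 w_R=41/56
row2: w_G1=-41/56 w_G3=15/56 w_R=0
total: w_G1=0 w_G3=1 w_R=41/56
asked value: 41/56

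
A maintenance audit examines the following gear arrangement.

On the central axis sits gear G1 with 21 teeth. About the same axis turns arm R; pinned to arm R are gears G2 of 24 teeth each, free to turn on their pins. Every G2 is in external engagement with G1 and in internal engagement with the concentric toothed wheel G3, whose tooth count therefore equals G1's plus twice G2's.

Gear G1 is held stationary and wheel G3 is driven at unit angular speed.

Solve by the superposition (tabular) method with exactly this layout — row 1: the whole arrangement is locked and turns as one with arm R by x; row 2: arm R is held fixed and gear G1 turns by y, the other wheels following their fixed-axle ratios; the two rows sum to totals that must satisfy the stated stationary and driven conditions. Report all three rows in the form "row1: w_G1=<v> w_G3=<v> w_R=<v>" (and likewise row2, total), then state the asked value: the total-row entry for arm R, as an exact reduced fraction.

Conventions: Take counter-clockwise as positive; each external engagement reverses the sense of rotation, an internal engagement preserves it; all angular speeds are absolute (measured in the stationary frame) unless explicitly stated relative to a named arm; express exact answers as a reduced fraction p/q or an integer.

topology: planetary set — G1 21T / G2 24T / G3 69T, arm = carrier (Willis)
row 1: whole set turns with the arm by x
row 2 (arm held, sun turns y): ω_ring = −(21/69)·y, ω_arm = 0
boundary: total ω_sun = x + y = 0 and total ω_ring = x − (21/69)·y = 1  ⇒  y = -23/30, x = 23/30
row 2 ring = −(21/69)·(-23/30) = 7/30
totals (row 1 + row 2): sun 23/30 + (-23/30) = 0, ring 23/30 + 7/30 = 1, arm 23/30 + 0 = 23/30
asked cell (total, arm) = 23/30

row1: w_G1=23/30 w_G3=23/30 w_R=23/30
row2: w_G1=-23/30 w_G3=7/30 w_R=0
total: w_G1=0 w_G3=1 w_R=23/30
asked value: 23/30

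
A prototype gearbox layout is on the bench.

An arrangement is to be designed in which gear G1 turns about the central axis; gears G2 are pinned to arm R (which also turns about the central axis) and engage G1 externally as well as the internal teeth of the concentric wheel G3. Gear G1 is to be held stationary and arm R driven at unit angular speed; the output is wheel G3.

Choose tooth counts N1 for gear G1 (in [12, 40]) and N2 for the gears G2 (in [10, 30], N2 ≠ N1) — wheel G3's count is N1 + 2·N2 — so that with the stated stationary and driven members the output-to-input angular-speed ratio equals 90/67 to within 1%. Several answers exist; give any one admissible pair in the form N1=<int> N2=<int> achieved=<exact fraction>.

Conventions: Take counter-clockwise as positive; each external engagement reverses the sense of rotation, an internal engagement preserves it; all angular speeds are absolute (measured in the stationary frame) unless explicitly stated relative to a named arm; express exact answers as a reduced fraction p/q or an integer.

N1=23 N2=22 achieved=90/67

class = planetary set [ratio 90/67 wanted; Willis about the carrier]
Willis with ω_sun = 0: ω_ring/ω_arm = (N1+N3)/N3; set equal to 90/67  ⇒  N3/N1 = 1/(90/67 − 1) = 67/23
N3 = N1 + 2·N2  ⇒  N2/N1 = (N3/N1 − 1)/2 = (67/23 − 1)/2 = 22/23
smallest multiple with N1 ≥ 12 and N2 ≥ 10: k = 1  ⇒  N1 = 1·23 = 23, N2 = 1·22 = 22 (N1 ≤ 40, N2 ≤ 30, N2 ≠ N1 ✓), N3 = 23 + 2·22 = 67
check: (N1+N3)/N3 with N1 = 23, N3 = 67 gives 90/67; |achieved − target| = 0 ≤ 9/670 ✓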